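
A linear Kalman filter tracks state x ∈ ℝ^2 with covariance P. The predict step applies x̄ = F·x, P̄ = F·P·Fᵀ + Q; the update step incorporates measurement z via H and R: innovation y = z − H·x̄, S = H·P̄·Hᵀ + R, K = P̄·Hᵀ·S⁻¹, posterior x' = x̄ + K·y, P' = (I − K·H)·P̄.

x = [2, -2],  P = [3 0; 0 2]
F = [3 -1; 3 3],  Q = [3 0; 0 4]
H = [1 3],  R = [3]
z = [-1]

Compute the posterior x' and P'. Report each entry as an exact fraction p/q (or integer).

x' = [3961/602, -108/43]
P' = [10239/602 -237/43; -237/43 91/43]

x̄ = F·x = [8, 0]
P̄ = F·P·Fᵀ + Q = [32 21; 21 49]
y = z − H·x̄ = [-9]
S = H·P̄·Hᵀ + R = [602]
K = P̄·Hᵀ·S⁻¹ = [95/602; 12/43]
x' = x̄ + K·y = [3961/602, -108/43]
P' = (I − K·H)·P̄ = [10239/602 -237/43; -237/43 91/43]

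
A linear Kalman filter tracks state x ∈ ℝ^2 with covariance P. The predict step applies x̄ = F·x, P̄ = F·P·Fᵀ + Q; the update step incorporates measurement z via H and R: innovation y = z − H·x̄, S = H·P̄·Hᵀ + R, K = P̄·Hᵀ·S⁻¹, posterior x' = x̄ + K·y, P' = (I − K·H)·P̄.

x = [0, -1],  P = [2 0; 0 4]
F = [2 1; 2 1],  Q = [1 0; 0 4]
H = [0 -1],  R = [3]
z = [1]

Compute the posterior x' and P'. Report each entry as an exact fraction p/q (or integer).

x' = [-1, -1]
P' = [103/19 36/19; 36/19 48/19]

x̄ = F·x = [-1, -1]
P̄ = F·P·Fᵀ + Q = [13 12; 12 16]
y = z − H·x̄ = [0]
S = H·P̄·Hᵀ + R = [19]
K = P̄·Hᵀ·S⁻¹ = [-12/19; -16/19]
x' = x̄ + K·y = [-1, -1]
P' = (I − K·H)·P̄ = [103/19 36/19; 36/19 48/19]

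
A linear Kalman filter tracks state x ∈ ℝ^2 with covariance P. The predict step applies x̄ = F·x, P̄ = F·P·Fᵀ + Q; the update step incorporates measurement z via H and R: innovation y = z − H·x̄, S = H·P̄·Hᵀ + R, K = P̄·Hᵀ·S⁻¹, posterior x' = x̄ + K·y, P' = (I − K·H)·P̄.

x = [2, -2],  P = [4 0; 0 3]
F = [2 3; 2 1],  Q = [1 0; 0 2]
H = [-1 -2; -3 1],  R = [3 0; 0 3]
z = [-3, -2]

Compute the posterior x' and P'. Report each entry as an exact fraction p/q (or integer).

x' = [3031/3229, 3892/3229]
P' = [4881/16145 1122/16145; 1122/16145 9159/16145]

x̄ = F·x = [-2, 2]
P̄ = F·P·Fᵀ + Q = [44 25; 25 21]
y = z − H·x̄ = [-1, -10]
S = H·P̄·Hᵀ + R = [231 215; 215 270]
K = P̄·Hᵀ·S⁻¹ = [-475/3229 -4507/16145; -1296/3229 1931/16145]
x' = x̄ + K·y = [3031/3229, 3892/3229]
P' = (I − K·H)·P̄ = [4881/16145 1122/16145; 1122/16145 9159/16145]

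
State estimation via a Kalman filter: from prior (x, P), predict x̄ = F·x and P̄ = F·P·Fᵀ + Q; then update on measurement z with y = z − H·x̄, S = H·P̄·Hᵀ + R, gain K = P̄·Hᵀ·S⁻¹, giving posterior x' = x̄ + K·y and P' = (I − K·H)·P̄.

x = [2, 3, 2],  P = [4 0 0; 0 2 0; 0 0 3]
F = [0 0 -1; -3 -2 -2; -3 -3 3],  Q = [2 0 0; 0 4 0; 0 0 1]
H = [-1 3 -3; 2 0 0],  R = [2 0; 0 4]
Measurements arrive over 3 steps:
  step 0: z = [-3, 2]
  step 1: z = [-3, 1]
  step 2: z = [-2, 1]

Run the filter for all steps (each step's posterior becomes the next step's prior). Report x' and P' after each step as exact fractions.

step 0: x̄ = F·x = [-2, -16, -9]
step 0: P̄ = F·P·Fᵀ + Q = [5 6 -9; 6 60 30; -9 30 82]
step 0: y = z − H·x̄ = [16, 6]
step 0: S = H·P̄·Hᵀ + R = [655 80; 80 24]
step 0: K = P̄·Hᵀ·S⁻¹ = [4/233 335/932; 132/1165 57/466; -261/1165 -3/932]
step 0: x' = x̄ + K·y = [201/466, -15673/1165, -29367/2330]
step 0: P' = (I − K·H)·P̄ = [335/466 57/233 -3/466; 57/233 57102/1165 56919/1165; -3/466 56919/1165 114191/2330]
step 1: x̄ = F·x = [29367/2330, 118411/2330, 1461/1165]
step 1: P̄ = F·P·Fᵀ + Q = [118851/2330 456013/2330 -552/1165; 456013/2330 1855339/2330 11874/1165; -552/1165 11874/1165 17203/1165]
step 1: y = z − H·x̄ = [-32409/233, -28202/1165]
step 1: S = H·P̄·Hᵀ + R = [1396105/233 250500/233; 250500/233 242362/1165]
step 1: K = P̄·Hᵀ·S⁻¹ = [250500/10562897 7770687/21125794; 16929482/52814485 4753081/21125794; -1012059/52814485 997926/10562897]
step 1: x' = x̄ + K·y = [8469645/21125794, 83183013/105628970, 86217612/52814485]
step 1: P' = (I − K·H)·P̄ = [7770687/10562897 4753081/10562897 1995852/10562897; 4753081/10562897 793065851/52814485 773857728/52814485; 1995852/10562897 773857728/52814485 771206014/52814485]
step 2: x̄ = F·x = [-86217612/52814485, -638281149/105628970, 70355979/52814485]
step 2: P̄ = F·P·Fᵀ + Q = [876834984/52814485 3120065264/52814485 37892922/52814485; 3120065264/52814485 13413824119/52814485 807383232/52814485; 37892922/52814485 807383232/52814485 799653691/52814485]
step 2: y = z − H·x̄ = [1953286157/105628970, 225249709/52814485]
step 2: S = H·P̄·Hᵀ + R = [95877832016/52814485 16739364084/52814485; 16739364084/52814485 3718597876/52814485]
step 2: K = P̄·Hᵀ·S⁻¹ = [4184841021/180643606942 66352345467/180643606942; 116335357693/361287213884 82584746915/361287213884; -6263841303/361287213884 35559955923/361287213884]
step 2: x' = x̄ + K·y = [130959607467/361287213884, 640691775663/722574427768, 1034225671359/722574427768]
step 2: P' = (I − K·H)·P̄ = [66352345467/90321803471 82584746915/180643606942 35559955923/180643606942; 82584746915/180643606942 5569552030103/361287213884 5436938627031/361287213884; 35559955923/180643606942 5436938627031/361287213884 5417407883951/361287213884]

step 0: x' = [201/466, -15673/1165, -29367/2330], P' = [335/466 57/233 -3/466; 57/233 57102/1165 56919/1165; -3/466 56919/1165 114191/2330]
step 1: x' = [8469645/21125794, 83183013/105628970, 86217612/52814485], P' = [7770687/10562897 4753081/10562897 1995852/10562897; 4753081/10562897 793065851/52814485 773857728/52814485; 1995852/10562897 773857728/52814485 771206014/52814485]
step 2: x' = [130959607467/361287213884, 640691775663/722574427768, 1034225671359/722574427768], P' = [66352345467/90321803471 82584746915/180643606942 35559955923/180643606942; 82584746915/180643606942 5569552030103/361287213884 5436938627031/361287213884; 35559955923/180643606942 5436938627031/361287213884 5417407883951/361287213884]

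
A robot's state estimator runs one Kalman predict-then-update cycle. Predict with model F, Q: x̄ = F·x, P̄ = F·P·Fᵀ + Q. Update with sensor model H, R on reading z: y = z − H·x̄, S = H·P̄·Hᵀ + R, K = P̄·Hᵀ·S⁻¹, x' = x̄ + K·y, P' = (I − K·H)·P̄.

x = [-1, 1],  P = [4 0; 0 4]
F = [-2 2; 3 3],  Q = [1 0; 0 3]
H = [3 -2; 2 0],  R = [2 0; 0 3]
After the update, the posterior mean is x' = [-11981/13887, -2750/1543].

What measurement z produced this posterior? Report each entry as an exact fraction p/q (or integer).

x̄ = F·x = [4, 0]
P̄ = F·P·Fᵀ + Q = [33 0; 0 75]
S = H·P̄·Hᵀ + R = [599 198; 198 135]
K = P̄·Hᵀ·S⁻¹ = [11/1543 6644/13887; -750/1543 1100/1543]
x' − x̄ = [-67529/13887, -2750/1543] = K·y
y = (KᵀK)⁻¹·Kᵀ·(x' − x̄) = [-11, -10]
z = y + H·x̄ = [-11, -10] + [12, 8] = [1, -2]

z = [1, -2]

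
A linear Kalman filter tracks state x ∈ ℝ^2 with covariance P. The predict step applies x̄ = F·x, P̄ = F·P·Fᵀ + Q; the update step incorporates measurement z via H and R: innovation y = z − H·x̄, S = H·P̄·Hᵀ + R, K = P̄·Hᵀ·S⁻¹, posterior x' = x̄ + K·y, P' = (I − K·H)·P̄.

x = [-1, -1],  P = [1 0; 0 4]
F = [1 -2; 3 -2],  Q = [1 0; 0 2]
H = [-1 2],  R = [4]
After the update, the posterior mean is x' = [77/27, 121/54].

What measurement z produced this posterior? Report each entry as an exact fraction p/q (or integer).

z = [2]

x̄ = F·x = [1, -1]
P̄ = F·P·Fᵀ + Q = [18 19; 19 27]
S = H·P̄·Hᵀ + R = [54]
K = P̄·Hᵀ·S⁻¹ = [10/27; 35/54]
x' − x̄ = [50/27, 175/54] = K·y
y = (KᵀK)⁻¹·Kᵀ·(x' − x̄) = [5]
z = y + H·x̄ = [5] + [-3] = [2]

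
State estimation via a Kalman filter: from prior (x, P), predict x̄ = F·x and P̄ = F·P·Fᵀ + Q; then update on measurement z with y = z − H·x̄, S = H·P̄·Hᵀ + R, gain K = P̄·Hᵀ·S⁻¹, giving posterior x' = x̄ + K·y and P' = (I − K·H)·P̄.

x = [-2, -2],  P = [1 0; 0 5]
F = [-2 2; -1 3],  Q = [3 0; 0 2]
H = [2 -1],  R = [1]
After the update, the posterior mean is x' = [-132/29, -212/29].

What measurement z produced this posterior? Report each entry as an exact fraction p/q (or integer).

z = [-2]

x̄ = F·x = [0, -4]
P̄ = F·P·Fᵀ + Q = [27 32; 32 48]
S = H·P̄·Hᵀ + R = [29]
K = P̄·Hᵀ·S⁻¹ = [22/29; 16/29]
x' − x̄ = [-132/29, -96/29] = K·y
y = (KᵀK)⁻¹·Kᵀ·(x' − x̄) = [-6]
z = y + H·x̄ = [-6] + [4] = [-2]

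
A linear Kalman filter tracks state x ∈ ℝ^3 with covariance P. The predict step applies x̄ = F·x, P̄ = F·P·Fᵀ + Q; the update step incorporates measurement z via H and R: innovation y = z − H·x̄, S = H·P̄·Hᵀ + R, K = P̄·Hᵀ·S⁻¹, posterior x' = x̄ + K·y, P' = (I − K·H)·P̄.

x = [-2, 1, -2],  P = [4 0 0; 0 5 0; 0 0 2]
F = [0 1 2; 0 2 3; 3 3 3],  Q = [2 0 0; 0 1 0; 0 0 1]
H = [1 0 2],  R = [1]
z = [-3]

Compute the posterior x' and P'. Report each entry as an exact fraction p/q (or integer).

x' = [-165/262, 7/131, -315/262]
P' = [3099/524 1693/262 -1515/524; 1693/262 1628/131 -817/262; -1515/524 -817/262 871/524]

x̄ = F·x = [-3, -4, -9]
P̄ = F·P·Fᵀ + Q = [15 22 27; 22 39 48; 27 48 100]
y = z − H·x̄ = [18]
S = H·P̄·Hᵀ + R = [524]
K = P̄·Hᵀ·S⁻¹ = [69/524; 59/262; 227/524]
x' = x̄ + K·y = [-165/262, 7/131, -315/262]
P' = (I − K·H)·P̄ = [3099/524 1693/262 -1515/524; 1693/262 1628/131 -817/262; -1515/524 -817/262 871/524]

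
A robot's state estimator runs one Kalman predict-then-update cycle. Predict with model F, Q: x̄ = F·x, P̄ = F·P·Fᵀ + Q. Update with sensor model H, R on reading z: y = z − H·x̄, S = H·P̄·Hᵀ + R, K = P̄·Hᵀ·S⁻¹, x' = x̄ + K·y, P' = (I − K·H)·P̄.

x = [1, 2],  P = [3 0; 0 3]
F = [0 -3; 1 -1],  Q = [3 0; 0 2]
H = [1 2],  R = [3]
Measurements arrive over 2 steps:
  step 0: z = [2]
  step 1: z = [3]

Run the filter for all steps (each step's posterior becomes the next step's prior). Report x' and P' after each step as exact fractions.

step 0: x' = [-126/101, 149/101], P' = [726/101 -291/101; -291/101 183/101]
step 1: x' = [-3411/14713, 21825/14713], P' = [56514/14713 -21066/14713; -21066/14713 17745/14713]

step 0: x̄ = F·x = [-6, -1]
step 0: P̄ = F·P·Fᵀ + Q = [30 9; 9 8]
step 0: y = z − H·x̄ = [10]
step 0: S = H·P̄·Hᵀ + R = [101]
step 0: K = P̄·Hᵀ·S⁻¹ = [48/101; 25/101]
step 0: x' = x̄ + K·y = [-126/101, 149/101]
step 0: P' = (I − K·H)·P̄ = [726/101 -291/101; -291/101 183/101]
step 1: x̄ = F·x = [-447/101, -275/101]
step 1: P̄ = F·P·Fᵀ + Q = [1950/101 1422/101; 1422/101 1693/101]
step 1: y = z − H·x̄ = [1300/101]
step 1: S = H·P̄·Hᵀ + R = [14713/101]
step 1: K = P̄·Hᵀ·S⁻¹ = [4794/14713; 4808/14713]
step 1: x' = x̄ + K·y = [-3411/14713, 21825/14713]
step 1: P' = (I − K·H)·P̄ = [56514/14713 -21066/14713; -21066/14713 17745/14713]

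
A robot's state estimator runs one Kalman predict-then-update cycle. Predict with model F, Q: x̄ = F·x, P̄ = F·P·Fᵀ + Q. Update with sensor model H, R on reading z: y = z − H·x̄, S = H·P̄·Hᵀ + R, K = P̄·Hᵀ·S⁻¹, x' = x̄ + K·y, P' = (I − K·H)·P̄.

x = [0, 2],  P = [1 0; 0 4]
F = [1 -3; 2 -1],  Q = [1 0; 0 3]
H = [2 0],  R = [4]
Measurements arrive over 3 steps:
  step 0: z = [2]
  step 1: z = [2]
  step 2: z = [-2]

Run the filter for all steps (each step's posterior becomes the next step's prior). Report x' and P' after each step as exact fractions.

step 0: x' = [32/39, 20/39], P' = [38/39 14/39; 14/39 233/39]
step 1: x' = [2062/2129, 3565/2129], P' = [2090/2129 677/2129; 677/2129 12595/2129]
step 2: x' = [-40715/38547, 48029/38547], P' = [113512/115641 37226/115641; 37226/115641 687142/115641]

step 0: x̄ = F·x = [-6, -2]
step 0: P̄ = F·P·Fᵀ + Q = [38 14; 14 11]
step 0: y = z − H·x̄ = [14]
step 0: S = H·P̄·Hᵀ + R = [156]
step 0: K = P̄·Hᵀ·S⁻¹ = [19/39; 7/39]
step 0: x' = x̄ + K·y = [32/39, 20/39]
step 0: P' = (I − K·H)·P̄ = [38/39 14/39; 14/39 233/39]
step 1: x̄ = F·x = [-28/39, 44/39]
step 1: P̄ = F·P·Fᵀ + Q = [2090/39 677/39; 677/39 446/39]
step 1: y = z − H·x̄ = [134/39]
step 1: S = H·P̄·Hᵀ + R = [8516/39]
step 1: K = P̄·Hᵀ·S⁻¹ = [1045/2129; 677/4258]
step 1: x' = x̄ + K·y = [2062/2129, 3565/2129]
step 1: P' = (I − K·H)·P̄ = [2090/2129 677/2129; 677/2129 12595/2129]
step 2: x̄ = F·x = [-8633/2129, 559/2129]
step 2: P̄ = F·P·Fᵀ + Q = [113512/2129 37226/2129; 37226/2129 24634/2129]
step 2: y = z − H·x̄ = [13008/2129]
step 2: S = H·P̄·Hᵀ + R = [462564/2129]
step 2: K = P̄·Hᵀ·S⁻¹ = [56756/115641; 18613/115641]
step 2: x' = x̄ + K·y = [-40715/38547, 48029/38547]
step 2: P' = (I − K·H)·P̄ = [113512/115641 37226/115641; 37226/115641 687142/115641]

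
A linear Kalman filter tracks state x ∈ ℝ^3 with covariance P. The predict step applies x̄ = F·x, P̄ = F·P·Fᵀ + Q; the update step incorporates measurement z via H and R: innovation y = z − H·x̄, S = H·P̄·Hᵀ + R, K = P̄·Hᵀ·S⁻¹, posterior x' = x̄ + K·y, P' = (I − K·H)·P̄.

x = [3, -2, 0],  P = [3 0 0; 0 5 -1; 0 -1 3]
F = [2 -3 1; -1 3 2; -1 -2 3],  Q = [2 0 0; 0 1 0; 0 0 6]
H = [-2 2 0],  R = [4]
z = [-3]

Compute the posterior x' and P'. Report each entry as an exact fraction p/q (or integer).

x̄ = F·x = [12, -9, 1]
P̄ = F·P·Fᵀ + Q = [68 -42 44; -42 49 -14; 44 -14 68]
y = z − H·x̄ = [39]
S = H·P̄·Hᵀ + R = [808]
K = P̄·Hᵀ·S⁻¹ = [-55/202; 91/404; -29/202]
x' = x̄ + K·y = [279/202, -87/404, -929/202]
P' = (I − K·H)·P̄ = [818/101 763/101 1254/101; 763/101 1617/202 1225/101; 1254/101 1225/101 5186/101]

x' = [279/202, -87/404, -929/202]
P' = [818/101 763/101 1254/101; 763/101 1617/202 1225/101; 1254/101 1225/101 5186/101]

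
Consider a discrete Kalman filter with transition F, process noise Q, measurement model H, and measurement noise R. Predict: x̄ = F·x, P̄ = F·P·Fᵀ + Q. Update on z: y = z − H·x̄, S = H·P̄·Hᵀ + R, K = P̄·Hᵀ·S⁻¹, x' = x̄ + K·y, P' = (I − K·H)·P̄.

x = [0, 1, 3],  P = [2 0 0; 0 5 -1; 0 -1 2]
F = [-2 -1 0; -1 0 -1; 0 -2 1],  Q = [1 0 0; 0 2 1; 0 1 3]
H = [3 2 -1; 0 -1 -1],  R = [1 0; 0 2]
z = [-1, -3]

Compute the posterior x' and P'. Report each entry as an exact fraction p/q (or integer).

x' = [10283/4538, -3861/2269, 10056/2269]
P' = [12133/4538 -5442/2269 6896/2269; -5442/2269 5541/2269 -5583/2269; 6896/2269 -5583/2269 9839/2269]

x̄ = F·x = [-1, -3, 1]
P̄ = F·P·Fᵀ + Q = [14 3 11; 3 6 -3; 11 -3 29]
y = z − H·x̄ = [9, -5]
S = H·P̄·Hᵀ + R = [162 -22; -22 31]
K = P̄·Hᵀ·S⁻¹ = [839/4538 -727/2269; 339/2269 21/2269; -317/2269 -2128/2269]
x' = x̄ + K·y = [10283/4538, -3861/2269, 10056/2269]
P' = (I − K·H)·P̄ = [12133/4538 -5442/2269 6896/2269; -5442/2269 5541/2269 -5583/2269; 6896/2269 -5583/2269 9839/2269]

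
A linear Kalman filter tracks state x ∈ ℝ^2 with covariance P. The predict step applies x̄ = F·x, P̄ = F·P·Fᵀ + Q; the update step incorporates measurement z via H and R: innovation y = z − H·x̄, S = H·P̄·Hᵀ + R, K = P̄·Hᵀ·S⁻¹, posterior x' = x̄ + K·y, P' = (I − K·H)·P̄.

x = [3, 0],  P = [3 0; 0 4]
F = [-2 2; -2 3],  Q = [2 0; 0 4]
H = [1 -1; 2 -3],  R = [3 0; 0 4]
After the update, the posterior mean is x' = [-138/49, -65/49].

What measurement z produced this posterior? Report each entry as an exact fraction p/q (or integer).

x̄ = F·x = [-6, -6]
P̄ = F·P·Fᵀ + Q = [30 36; 36 52]
S = H·P̄·Hᵀ + R = [13 36; 36 160]
K = P̄·Hᵀ·S⁻¹ = [48/49 -51/98; 29/49 -129/196]
x' − x̄ = [156/49, 229/49] = K·y
y = (KᵀK)⁻¹·Kᵀ·(x' − x̄) = [-1, -8]
z = y + H·x̄ = [-1, -8] + [0, 6] = [-1, -2]

z = [-1, -2]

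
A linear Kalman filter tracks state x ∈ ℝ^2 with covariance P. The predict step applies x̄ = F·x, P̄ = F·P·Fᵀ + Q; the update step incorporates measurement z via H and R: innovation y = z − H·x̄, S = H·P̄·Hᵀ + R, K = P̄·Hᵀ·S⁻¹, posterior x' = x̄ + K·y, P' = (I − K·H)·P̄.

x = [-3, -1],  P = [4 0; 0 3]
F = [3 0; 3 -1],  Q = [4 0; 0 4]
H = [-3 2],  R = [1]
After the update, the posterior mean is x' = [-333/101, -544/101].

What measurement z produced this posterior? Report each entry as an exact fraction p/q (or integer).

z = [-1]

x̄ = F·x = [-9, -8]
P̄ = F·P·Fᵀ + Q = [40 36; 36 43]
S = H·P̄·Hᵀ + R = [101]
K = P̄·Hᵀ·S⁻¹ = [-48/101; -22/101]
x' − x̄ = [576/101, 264/101] = K·y
y = (KᵀK)⁻¹·Kᵀ·(x' − x̄) = [-12]
z = y + H·x̄ = [-12] + [11] = [-1]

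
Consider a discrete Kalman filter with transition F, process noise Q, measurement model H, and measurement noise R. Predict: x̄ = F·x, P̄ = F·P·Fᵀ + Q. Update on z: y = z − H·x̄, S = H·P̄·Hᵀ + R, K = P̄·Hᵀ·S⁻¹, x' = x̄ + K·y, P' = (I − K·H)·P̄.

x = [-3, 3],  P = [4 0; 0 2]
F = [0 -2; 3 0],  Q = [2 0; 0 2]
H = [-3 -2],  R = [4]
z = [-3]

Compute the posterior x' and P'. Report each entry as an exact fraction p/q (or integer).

x' = [-51/41, 125/41]
P' = [260/41 -380/41; -380/41 1786/123]

x̄ = F·x = [-6, -9]
P̄ = F·P·Fᵀ + Q = [10 0; 0 38]
y = z − H·x̄ = [-39]
S = H·P̄·Hᵀ + R = [246]
K = P̄·Hᵀ·S⁻¹ = [-5/41; -38/123]
x' = x̄ + K·y = [-51/41, 125/41]
P' = (I − K·H)·P̄ = [260/41 -380/41; -380/41 1786/123]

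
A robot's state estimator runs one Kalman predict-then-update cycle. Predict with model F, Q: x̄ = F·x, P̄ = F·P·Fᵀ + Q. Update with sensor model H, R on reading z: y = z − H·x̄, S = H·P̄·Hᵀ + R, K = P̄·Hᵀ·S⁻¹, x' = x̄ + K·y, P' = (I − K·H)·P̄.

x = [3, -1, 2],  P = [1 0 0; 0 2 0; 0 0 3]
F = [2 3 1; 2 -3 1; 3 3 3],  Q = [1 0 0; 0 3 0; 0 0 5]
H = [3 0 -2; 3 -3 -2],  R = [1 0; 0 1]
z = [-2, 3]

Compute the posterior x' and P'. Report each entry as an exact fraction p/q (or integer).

x' = [61838/6325, -416/275, 98194/6325]
P' = [274009/12650 -19/275 411567/12650; -19/275 59/275 -72/275; 411567/12650 -72/275 621221/12650]

x̄ = F·x = [5, 11, 12]
P̄ = F·P·Fᵀ + Q = [26 -11 33; -11 28 -3; 33 -3 59]
y = z − H·x̄ = [7, 45]
S = H·P̄·Hᵀ + R = [75 155; 155 489]
K = P̄·Hᵀ·S⁻¹ = [-1107/12650 303/2530; 87/275 -18/55; -7741/12650 439/2530]
x' = x̄ + K·y = [61838/6325, -416/275, 98194/6325]
P' = (I − K·H)·P̄ = [274009/12650 -19/275 411567/12650; -19/275 59/275 -72/275; 411567/12650 -72/275 621221/12650]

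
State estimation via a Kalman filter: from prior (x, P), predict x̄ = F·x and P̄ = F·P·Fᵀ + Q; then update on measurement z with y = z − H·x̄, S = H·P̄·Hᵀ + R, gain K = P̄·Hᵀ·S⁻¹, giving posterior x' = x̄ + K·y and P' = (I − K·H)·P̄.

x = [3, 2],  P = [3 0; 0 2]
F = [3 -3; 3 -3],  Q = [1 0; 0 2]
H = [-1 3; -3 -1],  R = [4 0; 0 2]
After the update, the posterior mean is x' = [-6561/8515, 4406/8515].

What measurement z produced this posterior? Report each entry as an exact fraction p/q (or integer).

z = [3, 2]

x̄ = F·x = [3, 3]
P̄ = F·P·Fᵀ + Q = [46 45; 45 47]
S = H·P̄·Hᵀ + R = [203 -363; -363 733]
K = P̄·Hᵀ·S⁻¹ = [-596/8515 -2421/8515; 2151/8515 -1049/8515]
x' − x̄ = [-32106/8515, -21139/8515] = K·y
y = (KᵀK)⁻¹·Kᵀ·(x' − x̄) = [-3, 14]
z = y + H·x̄ = [-3, 14] + [6, -12] = [3, 2]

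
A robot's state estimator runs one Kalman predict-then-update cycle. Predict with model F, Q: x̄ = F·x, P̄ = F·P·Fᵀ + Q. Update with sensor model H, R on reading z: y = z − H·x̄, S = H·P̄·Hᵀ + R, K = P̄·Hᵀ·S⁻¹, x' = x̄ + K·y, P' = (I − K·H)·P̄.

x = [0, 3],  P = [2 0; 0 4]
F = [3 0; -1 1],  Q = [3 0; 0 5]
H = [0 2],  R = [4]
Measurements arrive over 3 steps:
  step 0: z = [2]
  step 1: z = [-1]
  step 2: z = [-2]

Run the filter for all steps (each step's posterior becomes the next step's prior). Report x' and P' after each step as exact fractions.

step 0: x̄ = F·x = [0, 3]
step 0: P̄ = F·P·Fᵀ + Q = [21 -6; -6 11]
step 0: y = z − H·x̄ = [-4]
step 0: S = H·P̄·Hᵀ + R = [48]
step 0: K = P̄·Hᵀ·S⁻¹ = [-1/4; 11/24]
step 0: x' = x̄ + K·y = [1, 7/6]
step 0: P' = (I − K·H)·P̄ = [18 -1/2; -1/2 11/12]
step 1: x̄ = F·x = [3, 1/6]
step 1: P̄ = F·P·Fᵀ + Q = [165 -111/2; -111/2 299/12]
step 1: y = z − H·x̄ = [-4/3]
step 1: S = H·P̄·Hᵀ + R = [311/3]
step 1: K = P̄·Hᵀ·S⁻¹ = [-333/311; 299/622]
step 1: x' = x̄ + K·y = [1377/311, -295/622]
step 1: P' = (I − K·H)·P̄ = [14352/311 -666/311; -666/311 299/311]
step 2: x̄ = F·x = [4131/311, -3049/622]
step 2: P̄ = F·P·Fᵀ + Q = [130101/311 -45054/311; -45054/311 17538/311]
step 2: y = z − H·x̄ = [2427/311]
step 2: S = H·P̄·Hᵀ + R = [71396/311]
step 2: K = P̄·Hᵀ·S⁻¹ = [-22527/17849; 8769/17849]
step 2: x' = x̄ + K·y = [61290/17849, -38125/35698]
step 2: P' = (I − K·H)·P̄ = [939903/17849 -45054/17849; -45054/17849 17538/17849]

step 0: x' = [1, 7/6], P' = [18 -1/2; -1/2 11/12]
step 1: x' = [1377/311, -295/622], P' = [14352/311 -666/311; -666/311 299/311]
step 2: x' = [61290/17849, -38125/35698], P' = [939903/17849 -45054/17849; -45054/17849 17538/17849]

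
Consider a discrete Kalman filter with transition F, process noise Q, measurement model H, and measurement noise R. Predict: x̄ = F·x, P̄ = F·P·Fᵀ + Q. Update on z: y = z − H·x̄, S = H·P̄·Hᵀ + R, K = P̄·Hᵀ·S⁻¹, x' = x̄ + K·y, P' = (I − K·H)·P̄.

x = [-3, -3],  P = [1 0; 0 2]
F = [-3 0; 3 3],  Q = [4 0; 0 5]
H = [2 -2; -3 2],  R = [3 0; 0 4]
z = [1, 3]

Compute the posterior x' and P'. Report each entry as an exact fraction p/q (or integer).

x' = [-7263/3419, -8050/3419]
P' = [9536/3419 11282/3419; 11282/3419 14789/3419]

x̄ = F·x = [9, -18]
P̄ = F·P·Fᵀ + Q = [13 -9; -9 32]
y = z − H·x̄ = [-53, 66]
S = H·P̄·Hᵀ + R = [255 -296; -296 357]
K = P̄·Hᵀ·S⁻¹ = [-1164/3419 -1511/3419; -2338/3419 -1067/3419]
x' = x̄ + K·y = [-7263/3419, -8050/3419]
P' = (I − K·H)·P̄ = [9536/3419 11282/3419; 11282/3419 14789/3419]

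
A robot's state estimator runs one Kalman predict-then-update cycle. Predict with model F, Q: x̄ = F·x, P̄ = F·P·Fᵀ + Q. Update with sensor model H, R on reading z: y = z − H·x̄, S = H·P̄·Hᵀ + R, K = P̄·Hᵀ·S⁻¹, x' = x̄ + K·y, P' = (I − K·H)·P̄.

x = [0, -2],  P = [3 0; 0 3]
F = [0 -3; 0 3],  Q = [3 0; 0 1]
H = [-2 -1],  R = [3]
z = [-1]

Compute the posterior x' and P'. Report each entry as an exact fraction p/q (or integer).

x' = [93/43, -128/43]
P' = [201/43 -303/43; -303/43 528/43]

x̄ = F·x = [6, -6]
P̄ = F·P·Fᵀ + Q = [30 -27; -27 28]
y = z − H·x̄ = [5]
S = H·P̄·Hᵀ + R = [43]
K = P̄·Hᵀ·S⁻¹ = [-33/43; 26/43]
x' = x̄ + K·y = [93/43, -128/43]
P' = (I − K·H)·P̄ = [201/43 -303/43; -303/43 528/43]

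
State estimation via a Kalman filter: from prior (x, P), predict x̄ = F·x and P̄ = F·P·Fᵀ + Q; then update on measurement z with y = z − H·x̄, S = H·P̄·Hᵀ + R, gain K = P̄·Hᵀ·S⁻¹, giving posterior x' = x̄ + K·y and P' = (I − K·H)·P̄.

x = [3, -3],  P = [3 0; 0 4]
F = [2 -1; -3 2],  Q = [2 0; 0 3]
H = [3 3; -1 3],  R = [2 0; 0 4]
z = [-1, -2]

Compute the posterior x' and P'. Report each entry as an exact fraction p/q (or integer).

x' = [525/1469, -992/1469]
P' = [522/1469 -298/1469; -298/1469 384/1469]

x̄ = F·x = [9, -15]
P̄ = F·P·Fᵀ + Q = [18 -26; -26 46]
y = z − H·x̄ = [17, 52]
S = H·P̄·Hᵀ + R = [110 204; 204 592]
K = P̄·Hᵀ·S⁻¹ = [336/1469 -354/1469; 129/1469 725/2938]
x' = x̄ + K·y = [525/1469, -992/1469]
P' = (I − K·H)·P̄ = [522/1469 -298/1469; -298/1469 384/1469]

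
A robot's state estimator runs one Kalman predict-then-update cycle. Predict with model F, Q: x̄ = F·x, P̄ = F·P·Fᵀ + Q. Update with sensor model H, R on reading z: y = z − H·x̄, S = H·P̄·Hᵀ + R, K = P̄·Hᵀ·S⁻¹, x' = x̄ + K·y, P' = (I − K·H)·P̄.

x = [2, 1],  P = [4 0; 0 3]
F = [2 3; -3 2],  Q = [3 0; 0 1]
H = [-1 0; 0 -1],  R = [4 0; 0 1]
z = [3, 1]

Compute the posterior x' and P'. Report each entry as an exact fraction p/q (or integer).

x' = [-683/308, -1277/1232]
P' = [283/77 -3/308; -3/308 1207/1232]

x̄ = F·x = [7, -4]
P̄ = F·P·Fᵀ + Q = [46 -6; -6 49]
y = z − H·x̄ = [10, -3]
S = H·P̄·Hᵀ + R = [50 -6; -6 50]
K = P̄·Hᵀ·S⁻¹ = [-283/308 3/308; 3/1232 -1207/1232]
x' = x̄ + K·y = [-683/308, -1277/1232]
P' = (I − K·H)·P̄ = [283/77 -3/308; -3/308 1207/1232]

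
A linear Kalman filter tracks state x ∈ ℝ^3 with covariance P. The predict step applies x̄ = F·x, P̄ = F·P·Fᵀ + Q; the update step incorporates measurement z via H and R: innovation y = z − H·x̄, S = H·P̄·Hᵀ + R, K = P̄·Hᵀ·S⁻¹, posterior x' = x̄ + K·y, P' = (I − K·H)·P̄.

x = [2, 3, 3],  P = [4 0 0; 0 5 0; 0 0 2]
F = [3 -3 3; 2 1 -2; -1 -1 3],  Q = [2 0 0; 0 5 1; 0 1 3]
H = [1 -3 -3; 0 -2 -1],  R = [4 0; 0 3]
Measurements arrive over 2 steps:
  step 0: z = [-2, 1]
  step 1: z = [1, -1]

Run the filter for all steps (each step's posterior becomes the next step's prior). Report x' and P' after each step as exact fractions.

step 0: x̄ = F·x = [6, 1, 4]
step 0: P̄ = F·P·Fᵀ + Q = [101 -3 21; -3 34 -24; 21 -24 30]
step 0: y = z − H·x̄ = [7, 7]
step 0: S = H·P̄·Hᵀ + R = [141 63; 63 73]
step 0: K = P̄·Hᵀ·S⁻¹ = [1094/1581 -423/527; 121/2108 -1375/2108; -305/2108 783/2108]
step 0: x' = x̄ + K·y = [8261/1581, -3335/1054, 5889/1054]
step 0: P' = (I − K·H)·P̄ = [89228/1581 -8159/527 17587/527; -8159/527 15165/2108 -26205/2108; 17587/527 -26205/2108 50061/2108]
step 1: x̄ = F·x = [22097/527, -12295/3162, 23242/1581]
step 1: P̄ = F·P·Fᵀ + Q = [996847/527 115013/1054 218920/527; 115013/1054 339971/6324 -16273/1581; 218920/527 -16273/1581 195659/1581]
step 1: y = z − H·x̄ = [-8951/1054, 3122/527]
step 1: S = H·P̄·Hᵀ + R = [338853/2108 -34215/1054; -34215/1054 158427/527]
step 1: K = P̄·Hᵀ·S⁻¹ = [8785350/5535821 -32159252/16607463; -3356138/16607463 -11466985/33214926; 6746491/16607463 -9942103/33214926]
step 1: x' = x̄ + K·y = [282006496/16607463, -46693267/11071642, 104933597/11071642]
step 1: P' = (I − K·H)·P̄ = [885292070/5535821 -753672914/16607463 1603823584/16607463; -753672914/16607463 175966621/11071642 -340466257/11071642; 1603823584/16607463 -340466257/11071642 690874617/11071642]

step 0: x' = [8261/1581, -3335/1054, 5889/1054], P' = [89228/1581 -8159/527 17587/527; -8159/527 15165/2108 -26205/2108; 17587/527 -26205/2108 50061/2108]
step 1: x' = [282006496/16607463, -46693267/11071642, 104933597/11071642], P' = [885292070/5535821 -753672914/16607463 1603823584/16607463; -753672914/16607463 175966621/11071642 -340466257/11071642; 1603823584/16607463 -340466257/11071642 690874617/11071642]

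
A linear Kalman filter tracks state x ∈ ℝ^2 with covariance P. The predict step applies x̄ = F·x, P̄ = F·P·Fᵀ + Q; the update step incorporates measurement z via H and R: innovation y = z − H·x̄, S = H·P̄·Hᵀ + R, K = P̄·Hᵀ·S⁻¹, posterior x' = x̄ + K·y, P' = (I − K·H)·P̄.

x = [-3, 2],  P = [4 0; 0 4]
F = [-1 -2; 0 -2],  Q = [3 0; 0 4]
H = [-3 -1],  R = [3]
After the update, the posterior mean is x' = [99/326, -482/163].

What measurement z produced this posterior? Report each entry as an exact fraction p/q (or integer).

z = [2]

x̄ = F·x = [-1, -4]
P̄ = F·P·Fᵀ + Q = [23 16; 16 20]
S = H·P̄·Hᵀ + R = [326]
K = P̄·Hᵀ·S⁻¹ = [-85/326; -34/163]
x' − x̄ = [425/326, 170/163] = K·y
y = (KᵀK)⁻¹·Kᵀ·(x' − x̄) = [-5]
z = y + H·x̄ = [-5] + [7] = [2]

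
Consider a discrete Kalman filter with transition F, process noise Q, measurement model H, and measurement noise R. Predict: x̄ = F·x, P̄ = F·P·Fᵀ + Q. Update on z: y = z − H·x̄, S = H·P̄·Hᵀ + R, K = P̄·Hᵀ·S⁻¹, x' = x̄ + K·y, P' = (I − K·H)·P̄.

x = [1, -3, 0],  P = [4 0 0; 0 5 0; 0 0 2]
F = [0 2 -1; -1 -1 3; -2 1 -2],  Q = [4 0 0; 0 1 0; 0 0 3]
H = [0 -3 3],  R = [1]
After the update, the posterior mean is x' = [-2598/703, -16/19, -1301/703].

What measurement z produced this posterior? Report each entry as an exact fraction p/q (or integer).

x̄ = F·x = [-6, 2, -5]
P̄ = F·P·Fᵀ + Q = [26 -16 14; -16 28 -9; 14 -9 32]
S = H·P̄·Hᵀ + R = [703]
K = P̄·Hᵀ·S⁻¹ = [90/703; -3/19; 123/703]
x' − x̄ = [1620/703, -54/19, 2214/703] = K·y
y = (KᵀK)⁻¹·Kᵀ·(x' − x̄) = [18]
z = y + H·x̄ = [18] + [-21] = [-3]

z = [-3]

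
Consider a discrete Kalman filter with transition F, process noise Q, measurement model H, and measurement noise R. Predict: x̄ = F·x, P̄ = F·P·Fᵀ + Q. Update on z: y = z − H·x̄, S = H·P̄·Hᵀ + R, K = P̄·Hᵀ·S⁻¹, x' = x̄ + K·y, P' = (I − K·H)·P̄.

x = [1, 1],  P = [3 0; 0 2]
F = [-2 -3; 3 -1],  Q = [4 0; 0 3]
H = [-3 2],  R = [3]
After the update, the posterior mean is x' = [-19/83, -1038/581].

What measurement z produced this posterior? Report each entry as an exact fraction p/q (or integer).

z = [-3]

x̄ = F·x = [-5, 2]
P̄ = F·P·Fᵀ + Q = [34 -12; -12 32]
S = H·P̄·Hᵀ + R = [581]
K = P̄·Hᵀ·S⁻¹ = [-18/83; 100/581]
x' − x̄ = [396/83, -2200/581] = K·y
y = (KᵀK)⁻¹·Kᵀ·(x' − x̄) = [-22]
z = y + H·x̄ = [-22] + [19] = [-3]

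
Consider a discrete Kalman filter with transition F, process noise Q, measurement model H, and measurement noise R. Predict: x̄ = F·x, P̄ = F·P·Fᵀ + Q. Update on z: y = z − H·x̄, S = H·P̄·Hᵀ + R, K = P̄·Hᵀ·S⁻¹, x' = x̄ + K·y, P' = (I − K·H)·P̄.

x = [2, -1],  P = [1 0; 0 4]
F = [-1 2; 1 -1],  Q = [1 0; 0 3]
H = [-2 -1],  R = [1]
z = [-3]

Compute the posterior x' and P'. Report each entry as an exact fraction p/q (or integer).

x̄ = F·x = [-4, 3]
P̄ = F·P·Fᵀ + Q = [18 -9; -9 8]
y = z − H·x̄ = [-8]
S = H·P̄·Hᵀ + R = [45]
K = P̄·Hᵀ·S⁻¹ = [-3/5; 2/9]
x' = x̄ + K·y = [4/5, 11/9]
P' = (I − K·H)·P̄ = [9/5 -3; -3 52/9]

x' = [4/5, 11/9]
P' = [9/5 -3; -3 52/9]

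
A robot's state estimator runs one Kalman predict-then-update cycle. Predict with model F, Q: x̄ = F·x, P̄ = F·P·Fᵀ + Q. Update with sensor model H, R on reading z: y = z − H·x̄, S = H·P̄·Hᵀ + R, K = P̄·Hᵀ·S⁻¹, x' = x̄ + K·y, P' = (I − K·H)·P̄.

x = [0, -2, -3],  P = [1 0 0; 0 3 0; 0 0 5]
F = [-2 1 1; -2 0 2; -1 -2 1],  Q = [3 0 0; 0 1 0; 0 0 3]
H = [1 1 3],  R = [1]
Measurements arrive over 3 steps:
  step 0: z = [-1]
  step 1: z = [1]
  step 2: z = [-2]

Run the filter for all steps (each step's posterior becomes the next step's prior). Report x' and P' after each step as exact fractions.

step 0: x̄ = F·x = [-5, -6, 1]
step 0: P̄ = F·P·Fᵀ + Q = [15 14 1; 14 25 12; 1 12 21]
step 0: y = z − H·x̄ = [7]
step 0: S = H·P̄·Hᵀ + R = [336]
step 0: K = P̄·Hᵀ·S⁻¹ = [2/21; 25/112; 19/84]
step 0: x' = x̄ + K·y = [-13/3, -71/16, 31/12]
step 0: P' = (I − K·H)·P̄ = [251/21 48/7 -131/21; 48/7 925/112 -139/28; -131/21 -139/28 80/21]
step 1: x̄ = F·x = [109/16, 83/6, 379/24]
step 1: P̄ = F·P·Fᵀ + Q = [5653/112 969/14 3105/56; 969/14 2393/21 2179/21; 3105/56 2179/21 9371/84]
step 1: y = z − H·x̄ = [-3217/48]
step 1: S = H·P̄·Hᵀ + R = [760415/336]
step 1: K = P̄·Hᵀ·S⁻¹ = [19221/152083; 166136/760415; 165946/760415]
step 1: x' = x̄ + K·y = [-252142/152083, -615499/760415, 886381/760415]
step 1: P' = (I − K·H)·P̄ = [2178397/152083 1022447/152083 -1060541/152083; 1022447/152083 4504759/760415 -3150286/760415; -1060541/152083 -3150286/760415 2872979/760415]
step 2: x̄ = F·x = [2792302/760415, 4294182/760415, 3378089/760415]
step 2: P̄ = F·P·Fᵀ + Q = [47688231/760415 64605086/760415 50042537/760415; 64605086/760415 98241911/760415 81790832/760415; 50042537/760415 81790832/760415 77720739/760415]
step 2: y = z − H·x̄ = [-18741581/760415]
step 2: S = H·P̄·Hᵀ + R = [1766387594/760415]
step 2: K = P̄·Hᵀ·S⁻¹ = [131210464/883193797; 408219493/1766387594; 182497793/883193797]
step 2: x' = x̄ + K·y = [9274234/883193797, -86122555/1766387594, -574409920/883193797]
step 2: P' = (I − K·H)·P̄ = [10107083741/883193797 4597676426/883193797 -4857849901/883193797; 4597676426/883193797 9061023699/1766387594 -2974692843/883193797; -4857849901/883193797 -2974692843/883193797 2671680179/883193797]

step 0: x' = [-13/3, -71/16, 31/12], P' = [251/21 48/7 -131/21; 48/7 925/112 -139/28; -131/21 -139/28 80/21]
step 1: x' = [-252142/152083, -615499/760415, 886381/760415], P' = [2178397/152083 1022447/152083 -1060541/152083; 1022447/152083 4504759/760415 -3150286/760415; -1060541/152083 -3150286/760415 2872979/760415]
step 2: x' = [9274234/883193797, -86122555/1766387594, -574409920/883193797], P' = [10107083741/883193797 4597676426/883193797 -4857849901/883193797; 4597676426/883193797 9061023699/1766387594 -2974692843/883193797; -4857849901/883193797 -2974692843/883193797 2671680179/883193797]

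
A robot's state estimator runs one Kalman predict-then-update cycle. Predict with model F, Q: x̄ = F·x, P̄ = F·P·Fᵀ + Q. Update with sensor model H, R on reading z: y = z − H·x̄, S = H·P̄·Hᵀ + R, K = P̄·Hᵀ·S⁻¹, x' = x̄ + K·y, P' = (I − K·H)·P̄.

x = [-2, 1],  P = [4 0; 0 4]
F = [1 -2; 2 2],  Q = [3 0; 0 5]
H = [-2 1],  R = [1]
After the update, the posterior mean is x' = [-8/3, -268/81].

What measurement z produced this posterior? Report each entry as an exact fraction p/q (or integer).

z = [2]

x̄ = F·x = [-4, -2]
P̄ = F·P·Fᵀ + Q = [23 -8; -8 37]
S = H·P̄·Hᵀ + R = [162]
K = P̄·Hᵀ·S⁻¹ = [-1/3; 53/162]
x' − x̄ = [4/3, -106/81] = K·y
y = (KᵀK)⁻¹·Kᵀ·(x' − x̄) = [-4]
z = y + H·x̄ = [-4] + [6] = [2]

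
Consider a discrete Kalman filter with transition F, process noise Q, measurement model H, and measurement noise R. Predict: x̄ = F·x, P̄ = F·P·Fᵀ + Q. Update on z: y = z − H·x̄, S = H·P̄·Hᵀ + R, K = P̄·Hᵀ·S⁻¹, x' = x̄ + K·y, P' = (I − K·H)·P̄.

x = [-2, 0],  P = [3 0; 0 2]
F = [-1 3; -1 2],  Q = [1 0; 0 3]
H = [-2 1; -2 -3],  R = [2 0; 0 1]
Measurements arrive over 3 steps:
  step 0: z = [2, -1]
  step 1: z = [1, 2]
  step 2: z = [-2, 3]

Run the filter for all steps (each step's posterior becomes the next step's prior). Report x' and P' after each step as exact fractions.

step 0: x̄ = F·x = [2, 2]
step 0: P̄ = F·P·Fᵀ + Q = [22 15; 15 14]
step 0: y = z − H·x̄ = [4, 9]
step 0: S = H·P̄·Hᵀ + R = [44 106; 106 395]
step 0: K = P̄·Hᵀ·S⁻¹ = [-2021/6144 -421/3072; 41/192 -23/96]
step 0: x' = x̄ + K·y = [-1687/3072, 67/96]
step 0: P' = (I − K·H)·P̄ = [1621/6144 -25/192; -25/192 1/6]
step 1: x̄ = F·x = [8119/3072, 5975/3072]
step 1: P̄ = F·P·Fᵀ + Q = [21781/6144 11765/6144; 11765/6144 27349/6144]
step 1: y = z − H·x̄ = [4445/1024, 40307/3072]
step 1: S = H·P̄·Hᵀ + R = [26567/2048 17379/2048; 17379/2048 480589/6144]
step 1: K = P̄·Hᵀ·S⁻¹ = [-1818021/5791855 -753122/5791855; 238927/1158371 -280394/1158371]
step 1: x' = x̄ + K·y = [-2465927/5791855, -388829/1158371]
step 1: P' = (I − K·H)·P̄ = [1457656/5791855 -144146/1158371; -144146/1158371 189562/1158371]
step 2: x̄ = F·x = [-3366508/5791855, -1422363/5791855]
step 2: P̄ = F·P·Fᵀ + Q = [20104181/5791855 10748166/5791855; 10748166/5791855 25507381/5791855]
step 2: y = z − H·x̄ = [-16894363/5791855, 1275092/1158371]
step 2: S = H·P̄·Hᵀ + R = [74515151/5791855 9377449/1158371; 9377449/1158371 88950600/1158371]
step 2: K = P̄·Hᵀ·S⁻¹ = [-335139452/1068480589 -693651408/5342402945; 220300485/1068480589 -1293528326/5342402945]
step 2: x' = x̄ + K·y = [1019060168/5342402945, -5948846474/5342402945]
step 2: P' = (I − K·H)·P̄ = [1343479371/5342402945 -664435778/5342402945; -664435778/5342402945 874133294/5342402945]

step 0: x' = [-1687/3072, 67/96], P' = [1621/6144 -25/192; -25/192 1/6]
step 1: x' = [-2465927/5791855, -388829/1158371], P' = [1457656/5791855 -144146/1158371; -144146/1158371 189562/1158371]
step 2: x' = [1019060168/5342402945, -5948846474/5342402945], P' = [1343479371/5342402945 -664435778/5342402945; -664435778/5342402945 874133294/5342402945]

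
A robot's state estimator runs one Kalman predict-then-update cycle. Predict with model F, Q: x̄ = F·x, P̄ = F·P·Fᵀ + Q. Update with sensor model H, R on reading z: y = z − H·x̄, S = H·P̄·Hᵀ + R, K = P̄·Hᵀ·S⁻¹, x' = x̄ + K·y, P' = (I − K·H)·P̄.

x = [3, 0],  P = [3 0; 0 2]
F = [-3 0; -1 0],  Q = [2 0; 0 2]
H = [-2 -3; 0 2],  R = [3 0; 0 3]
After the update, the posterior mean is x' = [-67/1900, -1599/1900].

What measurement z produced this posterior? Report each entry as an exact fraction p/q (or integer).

x̄ = F·x = [-9, -3]
P̄ = F·P·Fᵀ + Q = [29 9; 9 5]
S = H·P̄·Hᵀ + R = [272 -66; -66 23]
K = P̄·Hᵀ·S⁻¹ = [-767/1900 -357/950; -99/1900 271/950]
x' − x̄ = [17033/1900, 4101/1900] = K·y
y = (KᵀK)⁻¹·Kᵀ·(x' − x̄) = [-25, 3]
z = y + H·x̄ = [-25, 3] + [27, -6] = [2, -3]

z = [2, -3]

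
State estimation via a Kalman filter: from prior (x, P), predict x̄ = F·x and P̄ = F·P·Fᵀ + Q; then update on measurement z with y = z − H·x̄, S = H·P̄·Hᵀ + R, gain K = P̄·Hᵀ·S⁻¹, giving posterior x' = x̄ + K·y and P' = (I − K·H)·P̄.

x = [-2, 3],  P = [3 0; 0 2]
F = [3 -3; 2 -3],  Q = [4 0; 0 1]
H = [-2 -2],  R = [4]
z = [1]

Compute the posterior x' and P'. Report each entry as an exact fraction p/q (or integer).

x' = [5/18, -293/306]
P' = [16/9 -11/9; -11/9 254/153]

x̄ = F·x = [-15, -13]
P̄ = F·P·Fᵀ + Q = [49 36; 36 31]
y = z − H·x̄ = [-55]
S = H·P̄·Hᵀ + R = [612]
K = P̄·Hᵀ·S⁻¹ = [-5/18; -67/306]
x' = x̄ + K·y = [5/18, -293/306]
P' = (I − K·H)·P̄ = [16/9 -11/9; -11/9 254/153]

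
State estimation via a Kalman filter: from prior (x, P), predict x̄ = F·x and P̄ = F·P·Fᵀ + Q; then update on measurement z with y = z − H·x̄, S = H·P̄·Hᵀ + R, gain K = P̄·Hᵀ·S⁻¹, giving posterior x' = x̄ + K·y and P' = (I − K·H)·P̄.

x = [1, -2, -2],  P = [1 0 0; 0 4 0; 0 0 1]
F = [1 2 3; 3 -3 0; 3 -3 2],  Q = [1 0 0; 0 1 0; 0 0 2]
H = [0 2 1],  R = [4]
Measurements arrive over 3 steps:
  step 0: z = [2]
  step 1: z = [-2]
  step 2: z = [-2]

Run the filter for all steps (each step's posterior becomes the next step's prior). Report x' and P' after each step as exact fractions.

step 0: x̄ = F·x = [-9, 9, 5]
step 0: P̄ = F·P·Fᵀ + Q = [27 -21 -15; -21 46 45; -15 45 51]
step 0: y = z − H·x̄ = [-21]
step 0: S = H·P̄·Hᵀ + R = [419]
step 0: K = P̄·Hᵀ·S⁻¹ = [-57/419; 137/419; 141/419]
step 0: x' = x̄ + K·y = [-2574/419, 894/419, -866/419]
step 0: P' = (I − K·H)·P̄ = [8064/419 -990/419 1752/419; -990/419 505/419 -462/419; 1752/419 -462/419 1488/419]
step 1: x̄ = F·x = [-3384/419, -10404/419, -12136/419]
step 1: P̄ = F·P·Fᵀ + Q = [24903/419 38118/419 48702/419; 38118/419 95360/419 108225/419; 48702/419 108225/419 128299/419]
step 1: y = z − H·x̄ = [32106/419]
step 1: S = H·P̄·Hᵀ + R = [944315/419]
step 1: K = P̄·Hᵀ·S⁻¹ = [124938/944315; 59789/188863; 344749/944315]
step 1: x' = x̄ + K·y = [1946772/944315, -108222/188863, -934834/944315]
step 1: P' = (I − K·H)·P̄ = [18870579/944315 -646392/188863 6963672/944315; -646392/188863 325425/188863 -411694/188863; 6963672/944315 -411694/188863 5495936/944315]
step 2: x̄ = F·x = [-387990/188863, 7463646/944315, 5593978/944315]
step 2: P̄ = F·P·Fᵀ + Q = [15987874/188863 23670477/188863 31404293/188863; 23670477/188863 243598931/944315 296787468/944315; 31404293/188863 296787468/944315 374792694/944315]
step 2: y = z − H·x̄ = [-4481980/188863]
step 2: S = H·P̄·Hᵀ + R = [508023110/188863]
step 2: K = P̄·Hᵀ·S⁻¹ = [11249321/72574730; 78398533/254011555; 96836763/254011555]
step 2: x' = x̄ + K·y = [-41605556/7257473, 147142682/254011555, -793344514/254011555]
step 2: P' = (I − K·H)·P̄ = [1453355491/72574730 -121733876/36287365 265966394/36287365; -121733876/36287365 438035501/254011555 -112495374/50802311; 265966394/36287365 -112495374/50802311 1512300792/254011555]

step 0: x' = [-2574/419, 894/419, -866/419], P' = [8064/419 -990/419 1752/419; -990/419 505/419 -462/419; 1752/419 -462/419 1488/419]
step 1: x' = [1946772/944315, -108222/188863, -934834/944315], P' = [18870579/944315 -646392/188863 6963672/944315; -646392/188863 325425/188863 -411694/188863; 6963672/944315 -411694/188863 5495936/944315]
step 2: x' = [-41605556/7257473, 147142682/254011555, -793344514/254011555], P' = [1453355491/72574730 -121733876/36287365 265966394/36287365; -121733876/36287365 438035501/254011555 -112495374/50802311; 265966394/36287365 -112495374/50802311 1512300792/254011555]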